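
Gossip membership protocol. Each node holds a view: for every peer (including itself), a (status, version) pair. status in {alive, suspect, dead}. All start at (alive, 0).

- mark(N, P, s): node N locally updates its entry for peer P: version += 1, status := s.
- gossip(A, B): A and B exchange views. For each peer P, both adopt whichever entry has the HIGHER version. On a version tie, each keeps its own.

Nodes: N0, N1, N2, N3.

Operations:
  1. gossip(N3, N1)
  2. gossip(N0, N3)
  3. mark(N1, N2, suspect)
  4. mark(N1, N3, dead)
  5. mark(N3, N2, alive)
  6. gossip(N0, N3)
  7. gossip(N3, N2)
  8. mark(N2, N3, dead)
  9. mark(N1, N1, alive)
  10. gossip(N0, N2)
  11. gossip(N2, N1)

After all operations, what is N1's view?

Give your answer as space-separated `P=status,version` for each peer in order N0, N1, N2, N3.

Op 1: gossip N3<->N1 -> N3.N0=(alive,v0) N3.N1=(alive,v0) N3.N2=(alive,v0) N3.N3=(alive,v0) | N1.N0=(alive,v0) N1.N1=(alive,v0) N1.N2=(alive,v0) N1.N3=(alive,v0)
Op 2: gossip N0<->N3 -> N0.N0=(alive,v0) N0.N1=(alive,v0) N0.N2=(alive,v0) N0.N3=(alive,v0) | N3.N0=(alive,v0) N3.N1=(alive,v0) N3.N2=(alive,v0) N3.N3=(alive,v0)
Op 3: N1 marks N2=suspect -> (suspect,v1)
Op 4: N1 marks N3=dead -> (dead,v1)
Op 5: N3 marks N2=alive -> (alive,v1)
Op 6: gossip N0<->N3 -> N0.N0=(alive,v0) N0.N1=(alive,v0) N0.N2=(alive,v1) N0.N3=(alive,v0) | N3.N0=(alive,v0) N3.N1=(alive,v0) N3.N2=(alive,v1) N3.N3=(alive,v0)
Op 7: gossip N3<->N2 -> N3.N0=(alive,v0) N3.N1=(alive,v0) N3.N2=(alive,v1) N3.N3=(alive,v0) | N2.N0=(alive,v0) N2.N1=(alive,v0) N2.N2=(alive,v1) N2.N3=(alive,v0)
Op 8: N2 marks N3=dead -> (dead,v1)
Op 9: N1 marks N1=alive -> (alive,v1)
Op 10: gossip N0<->N2 -> N0.N0=(alive,v0) N0.N1=(alive,v0) N0.N2=(alive,v1) N0.N3=(dead,v1) | N2.N0=(alive,v0) N2.N1=(alive,v0) N2.N2=(alive,v1) N2.N3=(dead,v1)
Op 11: gossip N2<->N1 -> N2.N0=(alive,v0) N2.N1=(alive,v1) N2.N2=(alive,v1) N2.N3=(dead,v1) | N1.N0=(alive,v0) N1.N1=(alive,v1) N1.N2=(suspect,v1) N1.N3=(dead,v1)

Answer: N0=alive,0 N1=alive,1 N2=suspect,1 N3=dead,1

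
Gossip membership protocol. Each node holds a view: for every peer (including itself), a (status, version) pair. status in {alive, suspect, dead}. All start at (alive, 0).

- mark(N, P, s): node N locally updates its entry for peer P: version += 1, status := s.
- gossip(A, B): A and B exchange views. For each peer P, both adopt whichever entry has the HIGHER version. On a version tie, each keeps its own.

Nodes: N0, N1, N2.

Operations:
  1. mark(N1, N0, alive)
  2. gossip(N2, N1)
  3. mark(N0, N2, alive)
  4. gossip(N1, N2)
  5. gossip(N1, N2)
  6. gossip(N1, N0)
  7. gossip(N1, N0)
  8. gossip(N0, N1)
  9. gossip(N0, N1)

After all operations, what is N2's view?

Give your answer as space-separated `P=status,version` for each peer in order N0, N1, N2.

Op 1: N1 marks N0=alive -> (alive,v1)
Op 2: gossip N2<->N1 -> N2.N0=(alive,v1) N2.N1=(alive,v0) N2.N2=(alive,v0) | N1.N0=(alive,v1) N1.N1=(alive,v0) N1.N2=(alive,v0)
Op 3: N0 marks N2=alive -> (alive,v1)
Op 4: gossip N1<->N2 -> N1.N0=(alive,v1) N1.N1=(alive,v0) N1.N2=(alive,v0) | N2.N0=(alive,v1) N2.N1=(alive,v0) N2.N2=(alive,v0)
Op 5: gossip N1<->N2 -> N1.N0=(alive,v1) N1.N1=(alive,v0) N1.N2=(alive,v0) | N2.N0=(alive,v1) N2.N1=(alive,v0) N2.N2=(alive,v0)
Op 6: gossip N1<->N0 -> N1.N0=(alive,v1) N1.N1=(alive,v0) N1.N2=(alive,v1) | N0.N0=(alive,v1) N0.N1=(alive,v0) N0.N2=(alive,v1)
Op 7: gossip N1<->N0 -> N1.N0=(alive,v1) N1.N1=(alive,v0) N1.N2=(alive,v1) | N0.N0=(alive,v1) N0.N1=(alive,v0) N0.N2=(alive,v1)
Op 8: gossip N0<->N1 -> N0.N0=(alive,v1) N0.N1=(alive,v0) N0.N2=(alive,v1) | N1.N0=(alive,v1) N1.N1=(alive,v0) N1.N2=(alive,v1)
Op 9: gossip N0<->N1 -> N0.N0=(alive,v1) N0.N1=(alive,v0) N0.N2=(alive,v1) | N1.N0=(alive,v1) N1.N1=(alive,v0) N1.N2=(alive,v1)

Answer: N0=alive,1 N1=alive,0 N2=alive,0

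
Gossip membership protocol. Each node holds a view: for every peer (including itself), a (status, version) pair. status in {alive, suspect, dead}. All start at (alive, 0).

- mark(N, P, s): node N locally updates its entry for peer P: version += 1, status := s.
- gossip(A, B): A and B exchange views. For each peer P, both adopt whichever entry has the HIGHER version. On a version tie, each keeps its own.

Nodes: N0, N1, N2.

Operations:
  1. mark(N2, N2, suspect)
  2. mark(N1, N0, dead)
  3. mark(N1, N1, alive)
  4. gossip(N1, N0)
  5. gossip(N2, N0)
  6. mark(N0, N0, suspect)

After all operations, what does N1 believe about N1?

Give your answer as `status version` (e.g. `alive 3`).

Op 1: N2 marks N2=suspect -> (suspect,v1)
Op 2: N1 marks N0=dead -> (dead,v1)
Op 3: N1 marks N1=alive -> (alive,v1)
Op 4: gossip N1<->N0 -> N1.N0=(dead,v1) N1.N1=(alive,v1) N1.N2=(alive,v0) | N0.N0=(dead,v1) N0.N1=(alive,v1) N0.N2=(alive,v0)
Op 5: gossip N2<->N0 -> N2.N0=(dead,v1) N2.N1=(alive,v1) N2.N2=(suspect,v1) | N0.N0=(dead,v1) N0.N1=(alive,v1) N0.N2=(suspect,v1)
Op 6: N0 marks N0=suspect -> (suspect,v2)

Answer: alive 1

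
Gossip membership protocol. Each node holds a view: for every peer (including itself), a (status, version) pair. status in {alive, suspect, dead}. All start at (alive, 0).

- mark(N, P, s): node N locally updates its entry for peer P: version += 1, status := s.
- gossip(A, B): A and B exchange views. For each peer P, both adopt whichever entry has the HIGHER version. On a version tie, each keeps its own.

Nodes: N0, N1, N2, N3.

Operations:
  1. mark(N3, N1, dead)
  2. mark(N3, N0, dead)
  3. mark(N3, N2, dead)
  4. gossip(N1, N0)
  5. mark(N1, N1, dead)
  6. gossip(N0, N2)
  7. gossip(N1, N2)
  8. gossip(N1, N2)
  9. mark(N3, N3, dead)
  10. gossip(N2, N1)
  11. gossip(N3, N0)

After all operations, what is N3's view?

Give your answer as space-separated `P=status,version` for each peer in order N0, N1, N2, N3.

Answer: N0=dead,1 N1=dead,1 N2=dead,1 N3=dead,1

Derivation:
Op 1: N3 marks N1=dead -> (dead,v1)
Op 2: N3 marks N0=dead -> (dead,v1)
Op 3: N3 marks N2=dead -> (dead,v1)
Op 4: gossip N1<->N0 -> N1.N0=(alive,v0) N1.N1=(alive,v0) N1.N2=(alive,v0) N1.N3=(alive,v0) | N0.N0=(alive,v0) N0.N1=(alive,v0) N0.N2=(alive,v0) N0.N3=(alive,v0)
Op 5: N1 marks N1=dead -> (dead,v1)
Op 6: gossip N0<->N2 -> N0.N0=(alive,v0) N0.N1=(alive,v0) N0.N2=(alive,v0) N0.N3=(alive,v0) | N2.N0=(alive,v0) N2.N1=(alive,v0) N2.N2=(alive,v0) N2.N3=(alive,v0)
Op 7: gossip N1<->N2 -> N1.N0=(alive,v0) N1.N1=(dead,v1) N1.N2=(alive,v0) N1.N3=(alive,v0) | N2.N0=(alive,v0) N2.N1=(dead,v1) N2.N2=(alive,v0) N2.N3=(alive,v0)
Op 8: gossip N1<->N2 -> N1.N0=(alive,v0) N1.N1=(dead,v1) N1.N2=(alive,v0) N1.N3=(alive,v0) | N2.N0=(alive,v0) N2.N1=(dead,v1) N2.N2=(alive,v0) N2.N3=(alive,v0)
Op 9: N3 marks N3=dead -> (dead,v1)
Op 10: gossip N2<->N1 -> N2.N0=(alive,v0) N2.N1=(dead,v1) N2.N2=(alive,v0) N2.N3=(alive,v0) | N1.N0=(alive,v0) N1.N1=(dead,v1) N1.N2=(alive,v0) N1.N3=(alive,v0)
Op 11: gossip N3<->N0 -> N3.N0=(dead,v1) N3.N1=(dead,v1) N3.N2=(dead,v1) N3.N3=(dead,v1) | N0.N0=(dead,v1) N0.N1=(dead,v1) N0.N2=(dead,v1) N0.N3=(dead,v1)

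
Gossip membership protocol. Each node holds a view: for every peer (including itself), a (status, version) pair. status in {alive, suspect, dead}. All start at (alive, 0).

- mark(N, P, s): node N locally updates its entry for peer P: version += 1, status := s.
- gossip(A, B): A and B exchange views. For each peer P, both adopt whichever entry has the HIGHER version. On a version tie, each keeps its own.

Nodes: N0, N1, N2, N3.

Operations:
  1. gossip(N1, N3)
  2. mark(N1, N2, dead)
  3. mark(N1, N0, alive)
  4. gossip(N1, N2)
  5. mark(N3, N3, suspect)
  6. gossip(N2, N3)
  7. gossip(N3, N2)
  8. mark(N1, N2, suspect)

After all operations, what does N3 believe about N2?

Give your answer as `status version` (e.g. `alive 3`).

Op 1: gossip N1<->N3 -> N1.N0=(alive,v0) N1.N1=(alive,v0) N1.N2=(alive,v0) N1.N3=(alive,v0) | N3.N0=(alive,v0) N3.N1=(alive,v0) N3.N2=(alive,v0) N3.N3=(alive,v0)
Op 2: N1 marks N2=dead -> (dead,v1)
Op 3: N1 marks N0=alive -> (alive,v1)
Op 4: gossip N1<->N2 -> N1.N0=(alive,v1) N1.N1=(alive,v0) N1.N2=(dead,v1) N1.N3=(alive,v0) | N2.N0=(alive,v1) N2.N1=(alive,v0) N2.N2=(dead,v1) N2.N3=(alive,v0)
Op 5: N3 marks N3=suspect -> (suspect,v1)
Op 6: gossip N2<->N3 -> N2.N0=(alive,v1) N2.N1=(alive,v0) N2.N2=(dead,v1) N2.N3=(suspect,v1) | N3.N0=(alive,v1) N3.N1=(alive,v0) N3.N2=(dead,v1) N3.N3=(suspect,v1)
Op 7: gossip N3<->N2 -> N3.N0=(alive,v1) N3.N1=(alive,v0) N3.N2=(dead,v1) N3.N3=(suspect,v1) | N2.N0=(alive,v1) N2.N1=(alive,v0) N2.N2=(dead,v1) N2.N3=(suspect,v1)
Op 8: N1 marks N2=suspect -> (suspect,v2)

Answer: dead 1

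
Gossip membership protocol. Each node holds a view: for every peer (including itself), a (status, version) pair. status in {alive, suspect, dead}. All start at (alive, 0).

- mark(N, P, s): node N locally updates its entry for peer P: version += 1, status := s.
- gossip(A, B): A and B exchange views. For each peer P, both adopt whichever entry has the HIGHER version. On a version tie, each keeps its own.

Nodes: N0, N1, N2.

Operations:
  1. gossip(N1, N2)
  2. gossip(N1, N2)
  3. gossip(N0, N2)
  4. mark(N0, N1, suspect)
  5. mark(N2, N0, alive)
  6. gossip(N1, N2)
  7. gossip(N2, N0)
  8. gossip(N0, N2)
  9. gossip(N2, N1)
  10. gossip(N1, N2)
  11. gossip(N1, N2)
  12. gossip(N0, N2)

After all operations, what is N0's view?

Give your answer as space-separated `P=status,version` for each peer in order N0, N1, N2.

Answer: N0=alive,1 N1=suspect,1 N2=alive,0

Derivation:
Op 1: gossip N1<->N2 -> N1.N0=(alive,v0) N1.N1=(alive,v0) N1.N2=(alive,v0) | N2.N0=(alive,v0) N2.N1=(alive,v0) N2.N2=(alive,v0)
Op 2: gossip N1<->N2 -> N1.N0=(alive,v0) N1.N1=(alive,v0) N1.N2=(alive,v0) | N2.N0=(alive,v0) N2.N1=(alive,v0) N2.N2=(alive,v0)
Op 3: gossip N0<->N2 -> N0.N0=(alive,v0) N0.N1=(alive,v0) N0.N2=(alive,v0) | N2.N0=(alive,v0) N2.N1=(alive,v0) N2.N2=(alive,v0)
Op 4: N0 marks N1=suspect -> (suspect,v1)
Op 5: N2 marks N0=alive -> (alive,v1)
Op 6: gossip N1<->N2 -> N1.N0=(alive,v1) N1.N1=(alive,v0) N1.N2=(alive,v0) | N2.N0=(alive,v1) N2.N1=(alive,v0) N2.N2=(alive,v0)
Op 7: gossip N2<->N0 -> N2.N0=(alive,v1) N2.N1=(suspect,v1) N2.N2=(alive,v0) | N0.N0=(alive,v1) N0.N1=(suspect,v1) N0.N2=(alive,v0)
Op 8: gossip N0<->N2 -> N0.N0=(alive,v1) N0.N1=(suspect,v1) N0.N2=(alive,v0) | N2.N0=(alive,v1) N2.N1=(suspect,v1) N2.N2=(alive,v0)
Op 9: gossip N2<->N1 -> N2.N0=(alive,v1) N2.N1=(suspect,v1) N2.N2=(alive,v0) | N1.N0=(alive,v1) N1.N1=(suspect,v1) N1.N2=(alive,v0)
Op 10: gossip N1<->N2 -> N1.N0=(alive,v1) N1.N1=(suspect,v1) N1.N2=(alive,v0) | N2.N0=(alive,v1) N2.N1=(suspect,v1) N2.N2=(alive,v0)
Op 11: gossip N1<->N2 -> N1.N0=(alive,v1) N1.N1=(suspect,v1) N1.N2=(alive,v0) | N2.N0=(alive,v1) N2.N1=(suspect,v1) N2.N2=(alive,v0)
Op 12: gossip N0<->N2 -> N0.N0=(alive,v1) N0.N1=(suspect,v1) N0.N2=(alive,v0) | N2.N0=(alive,v1) N2.N1=(suspect,v1) N2.N2=(alive,v0)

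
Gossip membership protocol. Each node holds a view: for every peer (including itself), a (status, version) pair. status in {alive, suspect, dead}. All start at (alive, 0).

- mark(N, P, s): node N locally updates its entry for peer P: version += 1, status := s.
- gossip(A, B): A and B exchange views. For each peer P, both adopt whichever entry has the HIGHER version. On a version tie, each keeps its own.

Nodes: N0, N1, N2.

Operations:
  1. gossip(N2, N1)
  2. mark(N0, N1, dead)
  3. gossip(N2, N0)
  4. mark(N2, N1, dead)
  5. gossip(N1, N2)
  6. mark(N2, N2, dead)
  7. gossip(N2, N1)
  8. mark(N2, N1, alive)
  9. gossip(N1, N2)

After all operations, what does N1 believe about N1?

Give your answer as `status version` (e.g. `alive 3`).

Answer: alive 3

Derivation:
Op 1: gossip N2<->N1 -> N2.N0=(alive,v0) N2.N1=(alive,v0) N2.N2=(alive,v0) | N1.N0=(alive,v0) N1.N1=(alive,v0) N1.N2=(alive,v0)
Op 2: N0 marks N1=dead -> (dead,v1)
Op 3: gossip N2<->N0 -> N2.N0=(alive,v0) N2.N1=(dead,v1) N2.N2=(alive,v0) | N0.N0=(alive,v0) N0.N1=(dead,v1) N0.N2=(alive,v0)
Op 4: N2 marks N1=dead -> (dead,v2)
Op 5: gossip N1<->N2 -> N1.N0=(alive,v0) N1.N1=(dead,v2) N1.N2=(alive,v0) | N2.N0=(alive,v0) N2.N1=(dead,v2) N2.N2=(alive,v0)
Op 6: N2 marks N2=dead -> (dead,v1)
Op 7: gossip N2<->N1 -> N2.N0=(alive,v0) N2.N1=(dead,v2) N2.N2=(dead,v1) | N1.N0=(alive,v0) N1.N1=(dead,v2) N1.N2=(dead,v1)
Op 8: N2 marks N1=alive -> (alive,v3)
Op 9: gossip N1<->N2 -> N1.N0=(alive,v0) N1.N1=(alive,v3) N1.N2=(dead,v1) | N2.N0=(alive,v0) N2.N1=(alive,v3) N2.N2=(dead,v1)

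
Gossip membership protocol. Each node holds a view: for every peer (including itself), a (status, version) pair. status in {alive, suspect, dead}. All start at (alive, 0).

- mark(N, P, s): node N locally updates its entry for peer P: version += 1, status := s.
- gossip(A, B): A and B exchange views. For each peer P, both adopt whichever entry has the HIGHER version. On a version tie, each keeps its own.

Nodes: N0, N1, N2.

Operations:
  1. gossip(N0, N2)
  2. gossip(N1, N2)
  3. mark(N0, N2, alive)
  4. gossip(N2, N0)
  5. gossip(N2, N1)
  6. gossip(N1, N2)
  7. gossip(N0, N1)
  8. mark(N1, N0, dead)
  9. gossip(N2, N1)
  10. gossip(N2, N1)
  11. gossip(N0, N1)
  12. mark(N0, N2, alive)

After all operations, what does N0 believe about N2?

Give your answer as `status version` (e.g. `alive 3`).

Op 1: gossip N0<->N2 -> N0.N0=(alive,v0) N0.N1=(alive,v0) N0.N2=(alive,v0) | N2.N0=(alive,v0) N2.N1=(alive,v0) N2.N2=(alive,v0)
Op 2: gossip N1<->N2 -> N1.N0=(alive,v0) N1.N1=(alive,v0) N1.N2=(alive,v0) | N2.N0=(alive,v0) N2.N1=(alive,v0) N2.N2=(alive,v0)
Op 3: N0 marks N2=alive -> (alive,v1)
Op 4: gossip N2<->N0 -> N2.N0=(alive,v0) N2.N1=(alive,v0) N2.N2=(alive,v1) | N0.N0=(alive,v0) N0.N1=(alive,v0) N0.N2=(alive,v1)
Op 5: gossip N2<->N1 -> N2.N0=(alive,v0) N2.N1=(alive,v0) N2.N2=(alive,v1) | N1.N0=(alive,v0) N1.N1=(alive,v0) N1.N2=(alive,v1)
Op 6: gossip N1<->N2 -> N1.N0=(alive,v0) N1.N1=(alive,v0) N1.N2=(alive,v1) | N2.N0=(alive,v0) N2.N1=(alive,v0) N2.N2=(alive,v1)
Op 7: gossip N0<->N1 -> N0.N0=(alive,v0) N0.N1=(alive,v0) N0.N2=(alive,v1) | N1.N0=(alive,v0) N1.N1=(alive,v0) N1.N2=(alive,v1)
Op 8: N1 marks N0=dead -> (dead,v1)
Op 9: gossip N2<->N1 -> N2.N0=(dead,v1) N2.N1=(alive,v0) N2.N2=(alive,v1) | N1.N0=(dead,v1) N1.N1=(alive,v0) N1.N2=(alive,v1)
Op 10: gossip N2<->N1 -> N2.N0=(dead,v1) N2.N1=(alive,v0) N2.N2=(alive,v1) | N1.N0=(dead,v1) N1.N1=(alive,v0) N1.N2=(alive,v1)
Op 11: gossip N0<->N1 -> N0.N0=(dead,v1) N0.N1=(alive,v0) N0.N2=(alive,v1) | N1.N0=(dead,v1) N1.N1=(alive,v0) N1.N2=(alive,v1)
Op 12: N0 marks N2=alive -> (alive,v2)

Answer: alive 2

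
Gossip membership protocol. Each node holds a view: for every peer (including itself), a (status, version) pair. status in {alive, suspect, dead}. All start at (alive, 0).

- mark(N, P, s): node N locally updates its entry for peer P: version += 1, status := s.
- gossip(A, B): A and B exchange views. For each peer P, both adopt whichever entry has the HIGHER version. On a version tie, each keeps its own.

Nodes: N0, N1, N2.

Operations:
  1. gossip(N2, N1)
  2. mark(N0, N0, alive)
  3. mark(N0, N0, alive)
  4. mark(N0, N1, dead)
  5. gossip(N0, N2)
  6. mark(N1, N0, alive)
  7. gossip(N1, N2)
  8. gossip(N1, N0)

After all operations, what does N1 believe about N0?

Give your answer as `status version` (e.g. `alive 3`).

Op 1: gossip N2<->N1 -> N2.N0=(alive,v0) N2.N1=(alive,v0) N2.N2=(alive,v0) | N1.N0=(alive,v0) N1.N1=(alive,v0) N1.N2=(alive,v0)
Op 2: N0 marks N0=alive -> (alive,v1)
Op 3: N0 marks N0=alive -> (alive,v2)
Op 4: N0 marks N1=dead -> (dead,v1)
Op 5: gossip N0<->N2 -> N0.N0=(alive,v2) N0.N1=(dead,v1) N0.N2=(alive,v0) | N2.N0=(alive,v2) N2.N1=(dead,v1) N2.N2=(alive,v0)
Op 6: N1 marks N0=alive -> (alive,v1)
Op 7: gossip N1<->N2 -> N1.N0=(alive,v2) N1.N1=(dead,v1) N1.N2=(alive,v0) | N2.N0=(alive,v2) N2.N1=(dead,v1) N2.N2=(alive,v0)
Op 8: gossip N1<->N0 -> N1.N0=(alive,v2) N1.N1=(dead,v1) N1.N2=(alive,v0) | N0.N0=(alive,v2) N0.N1=(dead,v1) N0.N2=(alive,v0)

Answer: alive 2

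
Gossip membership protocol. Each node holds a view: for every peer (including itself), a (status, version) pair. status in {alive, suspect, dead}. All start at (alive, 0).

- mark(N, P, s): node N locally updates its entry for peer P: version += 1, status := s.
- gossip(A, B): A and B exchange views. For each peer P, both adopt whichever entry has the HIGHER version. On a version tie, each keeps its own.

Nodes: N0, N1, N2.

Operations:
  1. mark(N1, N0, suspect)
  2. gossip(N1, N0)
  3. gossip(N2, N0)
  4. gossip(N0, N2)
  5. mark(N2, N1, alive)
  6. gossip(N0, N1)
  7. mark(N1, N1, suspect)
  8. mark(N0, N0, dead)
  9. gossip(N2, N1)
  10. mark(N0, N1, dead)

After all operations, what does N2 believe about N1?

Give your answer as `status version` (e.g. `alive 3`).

Answer: alive 1

Derivation:
Op 1: N1 marks N0=suspect -> (suspect,v1)
Op 2: gossip N1<->N0 -> N1.N0=(suspect,v1) N1.N1=(alive,v0) N1.N2=(alive,v0) | N0.N0=(suspect,v1) N0.N1=(alive,v0) N0.N2=(alive,v0)
Op 3: gossip N2<->N0 -> N2.N0=(suspect,v1) N2.N1=(alive,v0) N2.N2=(alive,v0) | N0.N0=(suspect,v1) N0.N1=(alive,v0) N0.N2=(alive,v0)
Op 4: gossip N0<->N2 -> N0.N0=(suspect,v1) N0.N1=(alive,v0) N0.N2=(alive,v0) | N2.N0=(suspect,v1) N2.N1=(alive,v0) N2.N2=(alive,v0)
Op 5: N2 marks N1=alive -> (alive,v1)
Op 6: gossip N0<->N1 -> N0.N0=(suspect,v1) N0.N1=(alive,v0) N0.N2=(alive,v0) | N1.N0=(suspect,v1) N1.N1=(alive,v0) N1.N2=(alive,v0)
Op 7: N1 marks N1=suspect -> (suspect,v1)
Op 8: N0 marks N0=dead -> (dead,v2)
Op 9: gossip N2<->N1 -> N2.N0=(suspect,v1) N2.N1=(alive,v1) N2.N2=(alive,v0) | N1.N0=(suspect,v1) N1.N1=(suspect,v1) N1.N2=(alive,v0)
Op 10: N0 marks N1=dead -> (dead,v1)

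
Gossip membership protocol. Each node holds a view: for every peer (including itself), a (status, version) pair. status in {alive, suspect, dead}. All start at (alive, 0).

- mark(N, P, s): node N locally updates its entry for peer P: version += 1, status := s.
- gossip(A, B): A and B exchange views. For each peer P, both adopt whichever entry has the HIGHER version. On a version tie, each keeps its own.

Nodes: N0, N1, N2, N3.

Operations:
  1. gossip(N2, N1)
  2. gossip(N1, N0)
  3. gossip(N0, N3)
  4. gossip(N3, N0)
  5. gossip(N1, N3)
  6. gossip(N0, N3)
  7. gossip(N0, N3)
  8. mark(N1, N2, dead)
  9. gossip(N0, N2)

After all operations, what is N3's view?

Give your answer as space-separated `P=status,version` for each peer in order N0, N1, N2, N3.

Op 1: gossip N2<->N1 -> N2.N0=(alive,v0) N2.N1=(alive,v0) N2.N2=(alive,v0) N2.N3=(alive,v0) | N1.N0=(alive,v0) N1.N1=(alive,v0) N1.N2=(alive,v0) N1.N3=(alive,v0)
Op 2: gossip N1<->N0 -> N1.N0=(alive,v0) N1.N1=(alive,v0) N1.N2=(alive,v0) N1.N3=(alive,v0) | N0.N0=(alive,v0) N0.N1=(alive,v0) N0.N2=(alive,v0) N0.N3=(alive,v0)
Op 3: gossip N0<->N3 -> N0.N0=(alive,v0) N0.N1=(alive,v0) N0.N2=(alive,v0) N0.N3=(alive,v0) | N3.N0=(alive,v0) N3.N1=(alive,v0) N3.N2=(alive,v0) N3.N3=(alive,v0)
Op 4: gossip N3<->N0 -> N3.N0=(alive,v0) N3.N1=(alive,v0) N3.N2=(alive,v0) N3.N3=(alive,v0) | N0.N0=(alive,v0) N0.N1=(alive,v0) N0.N2=(alive,v0) N0.N3=(alive,v0)
Op 5: gossip N1<->N3 -> N1.N0=(alive,v0) N1.N1=(alive,v0) N1.N2=(alive,v0) N1.N3=(alive,v0) | N3.N0=(alive,v0) N3.N1=(alive,v0) N3.N2=(alive,v0) N3.N3=(alive,v0)
Op 6: gossip N0<->N3 -> N0.N0=(alive,v0) N0.N1=(alive,v0) N0.N2=(alive,v0) N0.N3=(alive,v0) | N3.N0=(alive,v0) N3.N1=(alive,v0) N3.N2=(alive,v0) N3.N3=(alive,v0)
Op 7: gossip N0<->N3 -> N0.N0=(alive,v0) N0.N1=(alive,v0) N0.N2=(alive,v0) N0.N3=(alive,v0) | N3.N0=(alive,v0) N3.N1=(alive,v0) N3.N2=(alive,v0) N3.N3=(alive,v0)
Op 8: N1 marks N2=dead -> (dead,v1)
Op 9: gossip N0<->N2 -> N0.N0=(alive,v0) N0.N1=(alive,v0) N0.N2=(alive,v0) N0.N3=(alive,v0) | N2.N0=(alive,v0) N2.N1=(alive,v0) N2.N2=(alive,v0) N2.N3=(alive,v0)

Answer: N0=alive,0 N1=alive,0 N2=alive,0 N3=alive,0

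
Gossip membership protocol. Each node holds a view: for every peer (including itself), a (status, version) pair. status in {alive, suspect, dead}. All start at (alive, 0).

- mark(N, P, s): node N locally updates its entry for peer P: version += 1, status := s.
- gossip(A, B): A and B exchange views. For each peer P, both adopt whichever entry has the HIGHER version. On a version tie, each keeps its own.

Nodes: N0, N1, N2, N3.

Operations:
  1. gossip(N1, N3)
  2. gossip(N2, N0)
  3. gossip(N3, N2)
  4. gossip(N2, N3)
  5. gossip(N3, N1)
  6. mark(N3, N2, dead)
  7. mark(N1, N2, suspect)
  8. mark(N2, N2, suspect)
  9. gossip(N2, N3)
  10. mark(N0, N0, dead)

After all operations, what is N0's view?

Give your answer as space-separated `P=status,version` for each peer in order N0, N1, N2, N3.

Answer: N0=dead,1 N1=alive,0 N2=alive,0 N3=alive,0

Derivation:
Op 1: gossip N1<->N3 -> N1.N0=(alive,v0) N1.N1=(alive,v0) N1.N2=(alive,v0) N1.N3=(alive,v0) | N3.N0=(alive,v0) N3.N1=(alive,v0) N3.N2=(alive,v0) N3.N3=(alive,v0)
Op 2: gossip N2<->N0 -> N2.N0=(alive,v0) N2.N1=(alive,v0) N2.N2=(alive,v0) N2.N3=(alive,v0) | N0.N0=(alive,v0) N0.N1=(alive,v0) N0.N2=(alive,v0) N0.N3=(alive,v0)
Op 3: gossip N3<->N2 -> N3.N0=(alive,v0) N3.N1=(alive,v0) N3.N2=(alive,v0) N3.N3=(alive,v0) | N2.N0=(alive,v0) N2.N1=(alive,v0) N2.N2=(alive,v0) N2.N3=(alive,v0)
Op 4: gossip N2<->N3 -> N2.N0=(alive,v0) N2.N1=(alive,v0) N2.N2=(alive,v0) N2.N3=(alive,v0) | N3.N0=(alive,v0) N3.N1=(alive,v0) N3.N2=(alive,v0) N3.N3=(alive,v0)
Op 5: gossip N3<->N1 -> N3.N0=(alive,v0) N3.N1=(alive,v0) N3.N2=(alive,v0) N3.N3=(alive,v0) | N1.N0=(alive,v0) N1.N1=(alive,v0) N1.N2=(alive,v0) N1.N3=(alive,v0)
Op 6: N3 marks N2=dead -> (dead,v1)
Op 7: N1 marks N2=suspect -> (suspect,v1)
Op 8: N2 marks N2=suspect -> (suspect,v1)
Op 9: gossip N2<->N3 -> N2.N0=(alive,v0) N2.N1=(alive,v0) N2.N2=(suspect,v1) N2.N3=(alive,v0) | N3.N0=(alive,v0) N3.N1=(alive,v0) N3.N2=(dead,v1) N3.N3=(alive,v0)
Op 10: N0 marks N0=dead -> (dead,v1)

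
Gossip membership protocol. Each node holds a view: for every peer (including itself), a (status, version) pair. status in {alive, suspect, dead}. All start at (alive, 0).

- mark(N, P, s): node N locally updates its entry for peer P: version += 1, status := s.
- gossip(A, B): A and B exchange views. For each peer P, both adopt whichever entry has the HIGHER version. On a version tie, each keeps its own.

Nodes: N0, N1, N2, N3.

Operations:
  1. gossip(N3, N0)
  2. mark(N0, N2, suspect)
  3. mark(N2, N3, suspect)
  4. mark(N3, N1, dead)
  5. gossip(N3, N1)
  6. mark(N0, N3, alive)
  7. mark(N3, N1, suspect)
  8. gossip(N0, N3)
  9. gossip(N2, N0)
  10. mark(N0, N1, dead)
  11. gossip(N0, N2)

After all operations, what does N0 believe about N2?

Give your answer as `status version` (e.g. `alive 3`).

Op 1: gossip N3<->N0 -> N3.N0=(alive,v0) N3.N1=(alive,v0) N3.N2=(alive,v0) N3.N3=(alive,v0) | N0.N0=(alive,v0) N0.N1=(alive,v0) N0.N2=(alive,v0) N0.N3=(alive,v0)
Op 2: N0 marks N2=suspect -> (suspect,v1)
Op 3: N2 marks N3=suspect -> (suspect,v1)
Op 4: N3 marks N1=dead -> (dead,v1)
Op 5: gossip N3<->N1 -> N3.N0=(alive,v0) N3.N1=(dead,v1) N3.N2=(alive,v0) N3.N3=(alive,v0) | N1.N0=(alive,v0) N1.N1=(dead,v1) N1.N2=(alive,v0) N1.N3=(alive,v0)
Op 6: N0 marks N3=alive -> (alive,v1)
Op 7: N3 marks N1=suspect -> (suspect,v2)
Op 8: gossip N0<->N3 -> N0.N0=(alive,v0) N0.N1=(suspect,v2) N0.N2=(suspect,v1) N0.N3=(alive,v1) | N3.N0=(alive,v0) N3.N1=(suspect,v2) N3.N2=(suspect,v1) N3.N3=(alive,v1)
Op 9: gossip N2<->N0 -> N2.N0=(alive,v0) N2.N1=(suspect,v2) N2.N2=(suspect,v1) N2.N3=(suspect,v1) | N0.N0=(alive,v0) N0.N1=(suspect,v2) N0.N2=(suspect,v1) N0.N3=(alive,v1)
Op 10: N0 marks N1=dead -> (dead,v3)
Op 11: gossip N0<->N2 -> N0.N0=(alive,v0) N0.N1=(dead,v3) N0.N2=(suspect,v1) N0.N3=(alive,v1) | N2.N0=(alive,v0) N2.N1=(dead,v3) N2.N2=(suspect,v1) N2.N3=(suspect,v1)

Answer: suspect 1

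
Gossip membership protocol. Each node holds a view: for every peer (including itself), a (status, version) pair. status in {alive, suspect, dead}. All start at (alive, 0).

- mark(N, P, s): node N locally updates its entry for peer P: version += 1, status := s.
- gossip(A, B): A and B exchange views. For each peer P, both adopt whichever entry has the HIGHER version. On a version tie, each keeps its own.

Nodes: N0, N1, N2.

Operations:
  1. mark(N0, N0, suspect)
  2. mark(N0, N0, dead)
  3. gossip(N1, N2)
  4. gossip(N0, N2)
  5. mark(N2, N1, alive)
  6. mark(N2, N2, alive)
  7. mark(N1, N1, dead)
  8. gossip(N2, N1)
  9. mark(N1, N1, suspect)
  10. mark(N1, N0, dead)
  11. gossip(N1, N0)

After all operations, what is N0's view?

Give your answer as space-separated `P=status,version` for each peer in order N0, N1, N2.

Op 1: N0 marks N0=suspect -> (suspect,v1)
Op 2: N0 marks N0=dead -> (dead,v2)
Op 3: gossip N1<->N2 -> N1.N0=(alive,v0) N1.N1=(alive,v0) N1.N2=(alive,v0) | N2.N0=(alive,v0) N2.N1=(alive,v0) N2.N2=(alive,v0)
Op 4: gossip N0<->N2 -> N0.N0=(dead,v2) N0.N1=(alive,v0) N0.N2=(alive,v0) | N2.N0=(dead,v2) N2.N1=(alive,v0) N2.N2=(alive,v0)
Op 5: N2 marks N1=alive -> (alive,v1)
Op 6: N2 marks N2=alive -> (alive,v1)
Op 7: N1 marks N1=dead -> (dead,v1)
Op 8: gossip N2<->N1 -> N2.N0=(dead,v2) N2.N1=(alive,v1) N2.N2=(alive,v1) | N1.N0=(dead,v2) N1.N1=(dead,v1) N1.N2=(alive,v1)
Op 9: N1 marks N1=suspect -> (suspect,v2)
Op 10: N1 marks N0=dead -> (dead,v3)
Op 11: gossip N1<->N0 -> N1.N0=(dead,v3) N1.N1=(suspect,v2) N1.N2=(alive,v1) | N0.N0=(dead,v3) N0.N1=(suspect,v2) N0.N2=(alive,v1)

Answer: N0=dead,3 N1=suspect,2 N2=alive,1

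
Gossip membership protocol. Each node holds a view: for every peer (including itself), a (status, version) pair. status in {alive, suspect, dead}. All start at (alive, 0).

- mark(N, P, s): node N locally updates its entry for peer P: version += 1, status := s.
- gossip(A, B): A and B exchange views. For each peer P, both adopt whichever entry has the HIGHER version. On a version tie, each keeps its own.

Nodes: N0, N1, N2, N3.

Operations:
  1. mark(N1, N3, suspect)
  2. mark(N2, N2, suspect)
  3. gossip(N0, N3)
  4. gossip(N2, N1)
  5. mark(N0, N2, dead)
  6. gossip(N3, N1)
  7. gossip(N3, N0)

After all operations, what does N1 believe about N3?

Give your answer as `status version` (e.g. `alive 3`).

Answer: suspect 1

Derivation:
Op 1: N1 marks N3=suspect -> (suspect,v1)
Op 2: N2 marks N2=suspect -> (suspect,v1)
Op 3: gossip N0<->N3 -> N0.N0=(alive,v0) N0.N1=(alive,v0) N0.N2=(alive,v0) N0.N3=(alive,v0) | N3.N0=(alive,v0) N3.N1=(alive,v0) N3.N2=(alive,v0) N3.N3=(alive,v0)
Op 4: gossip N2<->N1 -> N2.N0=(alive,v0) N2.N1=(alive,v0) N2.N2=(suspect,v1) N2.N3=(suspect,v1) | N1.N0=(alive,v0) N1.N1=(alive,v0) N1.N2=(suspect,v1) N1.N3=(suspect,v1)
Op 5: N0 marks N2=dead -> (dead,v1)
Op 6: gossip N3<->N1 -> N3.N0=(alive,v0) N3.N1=(alive,v0) N3.N2=(suspect,v1) N3.N3=(suspect,v1) | N1.N0=(alive,v0) N1.N1=(alive,v0) N1.N2=(suspect,v1) N1.N3=(suspect,v1)
Op 7: gossip N3<->N0 -> N3.N0=(alive,v0) N3.N1=(alive,v0) N3.N2=(suspect,v1) N3.N3=(suspect,v1) | N0.N0=(alive,v0) N0.N1=(alive,v0) N0.N2=(dead,v1) N0.N3=(suspect,v1)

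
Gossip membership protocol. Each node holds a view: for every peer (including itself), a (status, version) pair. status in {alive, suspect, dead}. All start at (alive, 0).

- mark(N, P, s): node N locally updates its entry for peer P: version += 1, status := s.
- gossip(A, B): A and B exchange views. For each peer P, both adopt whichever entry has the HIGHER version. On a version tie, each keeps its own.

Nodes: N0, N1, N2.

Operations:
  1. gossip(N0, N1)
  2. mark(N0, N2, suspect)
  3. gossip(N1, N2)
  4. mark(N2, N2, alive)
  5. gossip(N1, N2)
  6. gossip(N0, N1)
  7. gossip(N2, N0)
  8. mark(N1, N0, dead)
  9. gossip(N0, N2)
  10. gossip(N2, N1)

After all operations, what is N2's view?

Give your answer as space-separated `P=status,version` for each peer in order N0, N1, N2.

Op 1: gossip N0<->N1 -> N0.N0=(alive,v0) N0.N1=(alive,v0) N0.N2=(alive,v0) | N1.N0=(alive,v0) N1.N1=(alive,v0) N1.N2=(alive,v0)
Op 2: N0 marks N2=suspect -> (suspect,v1)
Op 3: gossip N1<->N2 -> N1.N0=(alive,v0) N1.N1=(alive,v0) N1.N2=(alive,v0) | N2.N0=(alive,v0) N2.N1=(alive,v0) N2.N2=(alive,v0)
Op 4: N2 marks N2=alive -> (alive,v1)
Op 5: gossip N1<->N2 -> N1.N0=(alive,v0) N1.N1=(alive,v0) N1.N2=(alive,v1) | N2.N0=(alive,v0) N2.N1=(alive,v0) N2.N2=(alive,v1)
Op 6: gossip N0<->N1 -> N0.N0=(alive,v0) N0.N1=(alive,v0) N0.N2=(suspect,v1) | N1.N0=(alive,v0) N1.N1=(alive,v0) N1.N2=(alive,v1)
Op 7: gossip N2<->N0 -> N2.N0=(alive,v0) N2.N1=(alive,v0) N2.N2=(alive,v1) | N0.N0=(alive,v0) N0.N1=(alive,v0) N0.N2=(suspect,v1)
Op 8: N1 marks N0=dead -> (dead,v1)
Op 9: gossip N0<->N2 -> N0.N0=(alive,v0) N0.N1=(alive,v0) N0.N2=(suspect,v1) | N2.N0=(alive,v0) N2.N1=(alive,v0) N2.N2=(alive,v1)
Op 10: gossip N2<->N1 -> N2.N0=(dead,v1) N2.N1=(alive,v0) N2.N2=(alive,v1) | N1.N0=(dead,v1) N1.N1=(alive,v0) N1.N2=(alive,v1)

Answer: N0=dead,1 N1=alive,0 N2=alive,1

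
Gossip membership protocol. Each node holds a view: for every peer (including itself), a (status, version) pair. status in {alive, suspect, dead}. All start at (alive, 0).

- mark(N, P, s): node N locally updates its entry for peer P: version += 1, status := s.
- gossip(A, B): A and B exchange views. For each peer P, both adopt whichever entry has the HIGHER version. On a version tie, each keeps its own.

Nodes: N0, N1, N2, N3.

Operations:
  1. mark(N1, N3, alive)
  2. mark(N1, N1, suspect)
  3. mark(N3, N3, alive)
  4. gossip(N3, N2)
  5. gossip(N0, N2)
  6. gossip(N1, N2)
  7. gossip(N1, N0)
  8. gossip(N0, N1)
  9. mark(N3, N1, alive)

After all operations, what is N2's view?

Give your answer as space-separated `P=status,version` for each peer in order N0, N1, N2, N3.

Answer: N0=alive,0 N1=suspect,1 N2=alive,0 N3=alive,1

Derivation:
Op 1: N1 marks N3=alive -> (alive,v1)
Op 2: N1 marks N1=suspect -> (suspect,v1)
Op 3: N3 marks N3=alive -> (alive,v1)
Op 4: gossip N3<->N2 -> N3.N0=(alive,v0) N3.N1=(alive,v0) N3.N2=(alive,v0) N3.N3=(alive,v1) | N2.N0=(alive,v0) N2.N1=(alive,v0) N2.N2=(alive,v0) N2.N3=(alive,v1)
Op 5: gossip N0<->N2 -> N0.N0=(alive,v0) N0.N1=(alive,v0) N0.N2=(alive,v0) N0.N3=(alive,v1) | N2.N0=(alive,v0) N2.N1=(alive,v0) N2.N2=(alive,v0) N2.N3=(alive,v1)
Op 6: gossip N1<->N2 -> N1.N0=(alive,v0) N1.N1=(suspect,v1) N1.N2=(alive,v0) N1.N3=(alive,v1) | N2.N0=(alive,v0) N2.N1=(suspect,v1) N2.N2=(alive,v0) N2.N3=(alive,v1)
Op 7: gossip N1<->N0 -> N1.N0=(alive,v0) N1.N1=(suspect,v1) N1.N2=(alive,v0) N1.N3=(alive,v1) | N0.N0=(alive,v0) N0.N1=(suspect,v1) N0.N2=(alive,v0) N0.N3=(alive,v1)
Op 8: gossip N0<->N1 -> N0.N0=(alive,v0) N0.N1=(suspect,v1) N0.N2=(alive,v0) N0.N3=(alive,v1) | N1.N0=(alive,v0) N1.N1=(suspect,v1) N1.N2=(alive,v0) N1.N3=(alive,v1)
Op 9: N3 marks N1=alive -> (alive,v1)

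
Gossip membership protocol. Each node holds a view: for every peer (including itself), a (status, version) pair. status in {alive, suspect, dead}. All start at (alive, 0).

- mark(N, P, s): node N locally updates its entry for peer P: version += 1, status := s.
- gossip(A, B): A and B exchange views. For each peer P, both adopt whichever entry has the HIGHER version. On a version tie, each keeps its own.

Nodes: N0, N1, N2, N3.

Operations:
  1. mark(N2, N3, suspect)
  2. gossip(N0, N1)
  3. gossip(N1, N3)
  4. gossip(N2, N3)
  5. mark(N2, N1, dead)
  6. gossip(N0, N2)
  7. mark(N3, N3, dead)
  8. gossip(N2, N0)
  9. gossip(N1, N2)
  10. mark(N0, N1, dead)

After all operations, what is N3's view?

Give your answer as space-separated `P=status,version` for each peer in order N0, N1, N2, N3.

Op 1: N2 marks N3=suspect -> (suspect,v1)
Op 2: gossip N0<->N1 -> N0.N0=(alive,v0) N0.N1=(alive,v0) N0.N2=(alive,v0) N0.N3=(alive,v0) | N1.N0=(alive,v0) N1.N1=(alive,v0) N1.N2=(alive,v0) N1.N3=(alive,v0)
Op 3: gossip N1<->N3 -> N1.N0=(alive,v0) N1.N1=(alive,v0) N1.N2=(alive,v0) N1.N3=(alive,v0) | N3.N0=(alive,v0) N3.N1=(alive,v0) N3.N2=(alive,v0) N3.N3=(alive,v0)
Op 4: gossip N2<->N3 -> N2.N0=(alive,v0) N2.N1=(alive,v0) N2.N2=(alive,v0) N2.N3=(suspect,v1) | N3.N0=(alive,v0) N3.N1=(alive,v0) N3.N2=(alive,v0) N3.N3=(suspect,v1)
Op 5: N2 marks N1=dead -> (dead,v1)
Op 6: gossip N0<->N2 -> N0.N0=(alive,v0) N0.N1=(dead,v1) N0.N2=(alive,v0) N0.N3=(suspect,v1) | N2.N0=(alive,v0) N2.N1=(dead,v1) N2.N2=(alive,v0) N2.N3=(suspect,v1)
Op 7: N3 marks N3=dead -> (dead,v2)
Op 8: gossip N2<->N0 -> N2.N0=(alive,v0) N2.N1=(dead,v1) N2.N2=(alive,v0) N2.N3=(suspect,v1) | N0.N0=(alive,v0) N0.N1=(dead,v1) N0.N2=(alive,v0) N0.N3=(suspect,v1)
Op 9: gossip N1<->N2 -> N1.N0=(alive,v0) N1.N1=(dead,v1) N1.N2=(alive,v0) N1.N3=(suspect,v1) | N2.N0=(alive,v0) N2.N1=(dead,v1) N2.N2=(alive,v0) N2.N3=(suspect,v1)
Op 10: N0 marks N1=dead -> (dead,v2)

Answer: N0=alive,0 N1=alive,0 N2=alive,0 N3=dead,2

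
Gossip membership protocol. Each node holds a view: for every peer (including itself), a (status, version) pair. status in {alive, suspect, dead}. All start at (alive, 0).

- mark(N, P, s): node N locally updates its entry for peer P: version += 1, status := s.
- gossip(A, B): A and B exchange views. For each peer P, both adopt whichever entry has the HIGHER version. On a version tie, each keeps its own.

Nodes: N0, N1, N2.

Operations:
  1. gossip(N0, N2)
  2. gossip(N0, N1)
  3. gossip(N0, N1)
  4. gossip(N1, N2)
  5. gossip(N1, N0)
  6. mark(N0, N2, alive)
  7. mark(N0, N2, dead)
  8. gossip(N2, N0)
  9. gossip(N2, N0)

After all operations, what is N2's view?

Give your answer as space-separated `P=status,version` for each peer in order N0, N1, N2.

Op 1: gossip N0<->N2 -> N0.N0=(alive,v0) N0.N1=(alive,v0) N0.N2=(alive,v0) | N2.N0=(alive,v0) N2.N1=(alive,v0) N2.N2=(alive,v0)
Op 2: gossip N0<->N1 -> N0.N0=(alive,v0) N0.N1=(alive,v0) N0.N2=(alive,v0) | N1.N0=(alive,v0) N1.N1=(alive,v0) N1.N2=(alive,v0)
Op 3: gossip N0<->N1 -> N0.N0=(alive,v0) N0.N1=(alive,v0) N0.N2=(alive,v0) | N1.N0=(alive,v0) N1.N1=(alive,v0) N1.N2=(alive,v0)
Op 4: gossip N1<->N2 -> N1.N0=(alive,v0) N1.N1=(alive,v0) N1.N2=(alive,v0) | N2.N0=(alive,v0) N2.N1=(alive,v0) N2.N2=(alive,v0)
Op 5: gossip N1<->N0 -> N1.N0=(alive,v0) N1.N1=(alive,v0) N1.N2=(alive,v0) | N0.N0=(alive,v0) N0.N1=(alive,v0) N0.N2=(alive,v0)
Op 6: N0 marks N2=alive -> (alive,v1)
Op 7: N0 marks N2=dead -> (dead,v2)
Op 8: gossip N2<->N0 -> N2.N0=(alive,v0) N2.N1=(alive,v0) N2.N2=(dead,v2) | N0.N0=(alive,v0) N0.N1=(alive,v0) N0.N2=(dead,v2)
Op 9: gossip N2<->N0 -> N2.N0=(alive,v0) N2.N1=(alive,v0) N2.N2=(dead,v2) | N0.N0=(alive,v0) N0.N1=(alive,v0) N0.N2=(dead,v2)

Answer: N0=alive,0 N1=alive,0 N2=dead,2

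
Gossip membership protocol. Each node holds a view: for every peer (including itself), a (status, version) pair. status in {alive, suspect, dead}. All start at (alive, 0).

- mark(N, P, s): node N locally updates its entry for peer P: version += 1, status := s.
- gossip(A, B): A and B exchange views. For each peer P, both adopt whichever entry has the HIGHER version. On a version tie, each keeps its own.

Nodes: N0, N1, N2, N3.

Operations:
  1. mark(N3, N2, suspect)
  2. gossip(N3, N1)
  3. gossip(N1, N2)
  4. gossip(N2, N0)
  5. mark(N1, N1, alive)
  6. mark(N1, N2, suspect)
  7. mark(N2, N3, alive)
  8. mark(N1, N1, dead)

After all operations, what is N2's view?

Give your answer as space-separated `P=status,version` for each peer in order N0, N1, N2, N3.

Answer: N0=alive,0 N1=alive,0 N2=suspect,1 N3=alive,1

Derivation:
Op 1: N3 marks N2=suspect -> (suspect,v1)
Op 2: gossip N3<->N1 -> N3.N0=(alive,v0) N3.N1=(alive,v0) N3.N2=(suspect,v1) N3.N3=(alive,v0) | N1.N0=(alive,v0) N1.N1=(alive,v0) N1.N2=(suspect,v1) N1.N3=(alive,v0)
Op 3: gossip N1<->N2 -> N1.N0=(alive,v0) N1.N1=(alive,v0) N1.N2=(suspect,v1) N1.N3=(alive,v0) | N2.N0=(alive,v0) N2.N1=(alive,v0) N2.N2=(suspect,v1) N2.N3=(alive,v0)
Op 4: gossip N2<->N0 -> N2.N0=(alive,v0) N2.N1=(alive,v0) N2.N2=(suspect,v1) N2.N3=(alive,v0) | N0.N0=(alive,v0) N0.N1=(alive,v0) N0.N2=(suspect,v1) N0.N3=(alive,v0)
Op 5: N1 marks N1=alive -> (alive,v1)
Op 6: N1 marks N2=suspect -> (suspect,v2)
Op 7: N2 marks N3=alive -> (alive,v1)
Op 8: N1 marks N1=dead -> (dead,v2)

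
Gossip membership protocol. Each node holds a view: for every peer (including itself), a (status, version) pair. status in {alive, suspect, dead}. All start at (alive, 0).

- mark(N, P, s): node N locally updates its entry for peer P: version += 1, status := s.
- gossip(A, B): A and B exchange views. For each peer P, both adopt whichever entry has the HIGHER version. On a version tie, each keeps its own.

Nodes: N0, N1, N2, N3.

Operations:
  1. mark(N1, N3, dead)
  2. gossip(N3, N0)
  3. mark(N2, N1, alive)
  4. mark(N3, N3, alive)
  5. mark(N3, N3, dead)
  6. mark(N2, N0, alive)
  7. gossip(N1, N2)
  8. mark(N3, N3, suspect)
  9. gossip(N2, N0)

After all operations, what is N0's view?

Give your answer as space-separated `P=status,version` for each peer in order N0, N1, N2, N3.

Op 1: N1 marks N3=dead -> (dead,v1)
Op 2: gossip N3<->N0 -> N3.N0=(alive,v0) N3.N1=(alive,v0) N3.N2=(alive,v0) N3.N3=(alive,v0) | N0.N0=(alive,v0) N0.N1=(alive,v0) N0.N2=(alive,v0) N0.N3=(alive,v0)
Op 3: N2 marks N1=alive -> (alive,v1)
Op 4: N3 marks N3=alive -> (alive,v1)
Op 5: N3 marks N3=dead -> (dead,v2)
Op 6: N2 marks N0=alive -> (alive,v1)
Op 7: gossip N1<->N2 -> N1.N0=(alive,v1) N1.N1=(alive,v1) N1.N2=(alive,v0) N1.N3=(dead,v1) | N2.N0=(alive,v1) N2.N1=(alive,v1) N2.N2=(alive,v0) N2.N3=(dead,v1)
Op 8: N3 marks N3=suspect -> (suspect,v3)
Op 9: gossip N2<->N0 -> N2.N0=(alive,v1) N2.N1=(alive,v1) N2.N2=(alive,v0) N2.N3=(dead,v1) | N0.N0=(alive,v1) N0.N1=(alive,v1) N0.N2=(alive,v0) N0.N3=(dead,v1)

Answer: N0=alive,1 N1=alive,1 N2=alive,0 N3=dead,1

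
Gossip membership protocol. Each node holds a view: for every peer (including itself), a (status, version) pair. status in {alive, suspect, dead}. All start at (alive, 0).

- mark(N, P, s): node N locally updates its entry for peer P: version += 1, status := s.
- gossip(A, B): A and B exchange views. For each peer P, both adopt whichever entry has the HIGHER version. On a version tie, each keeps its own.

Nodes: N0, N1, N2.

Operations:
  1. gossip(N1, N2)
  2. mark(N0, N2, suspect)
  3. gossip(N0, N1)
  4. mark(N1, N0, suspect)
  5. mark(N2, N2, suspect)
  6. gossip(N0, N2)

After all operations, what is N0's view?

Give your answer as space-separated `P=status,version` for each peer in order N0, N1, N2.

Answer: N0=alive,0 N1=alive,0 N2=suspect,1

Derivation:
Op 1: gossip N1<->N2 -> N1.N0=(alive,v0) N1.N1=(alive,v0) N1.N2=(alive,v0) | N2.N0=(alive,v0) N2.N1=(alive,v0) N2.N2=(alive,v0)
Op 2: N0 marks N2=suspect -> (suspect,v1)
Op 3: gossip N0<->N1 -> N0.N0=(alive,v0) N0.N1=(alive,v0) N0.N2=(suspect,v1) | N1.N0=(alive,v0) N1.N1=(alive,v0) N1.N2=(suspect,v1)
Op 4: N1 marks N0=suspect -> (suspect,v1)
Op 5: N2 marks N2=suspect -> (suspect,v1)
Op 6: gossip N0<->N2 -> N0.N0=(alive,v0) N0.N1=(alive,v0) N0.N2=(suspect,v1) | N2.N0=(alive,v0) N2.N1=(alive,v0) N2.N2=(suspect,v1)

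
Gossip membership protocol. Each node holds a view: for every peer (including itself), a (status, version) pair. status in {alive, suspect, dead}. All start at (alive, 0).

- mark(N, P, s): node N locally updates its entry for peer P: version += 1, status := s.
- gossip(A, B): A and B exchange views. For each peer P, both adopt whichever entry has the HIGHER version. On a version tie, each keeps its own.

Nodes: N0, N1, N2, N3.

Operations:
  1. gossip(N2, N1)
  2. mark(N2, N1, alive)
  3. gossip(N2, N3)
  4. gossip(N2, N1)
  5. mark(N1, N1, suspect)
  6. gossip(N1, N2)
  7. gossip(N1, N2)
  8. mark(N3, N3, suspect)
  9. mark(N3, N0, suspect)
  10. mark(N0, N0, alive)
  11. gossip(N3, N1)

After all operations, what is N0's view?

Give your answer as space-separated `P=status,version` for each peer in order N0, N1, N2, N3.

Op 1: gossip N2<->N1 -> N2.N0=(alive,v0) N2.N1=(alive,v0) N2.N2=(alive,v0) N2.N3=(alive,v0) | N1.N0=(alive,v0) N1.N1=(alive,v0) N1.N2=(alive,v0) N1.N3=(alive,v0)
Op 2: N2 marks N1=alive -> (alive,v1)
Op 3: gossip N2<->N3 -> N2.N0=(alive,v0) N2.N1=(alive,v1) N2.N2=(alive,v0) N2.N3=(alive,v0) | N3.N0=(alive,v0) N3.N1=(alive,v1) N3.N2=(alive,v0) N3.N3=(alive,v0)
Op 4: gossip N2<->N1 -> N2.N0=(alive,v0) N2.N1=(alive,v1) N2.N2=(alive,v0) N2.N3=(alive,v0) | N1.N0=(alive,v0) N1.N1=(alive,v1) N1.N2=(alive,v0) N1.N3=(alive,v0)
Op 5: N1 marks N1=suspect -> (suspect,v2)
Op 6: gossip N1<->N2 -> N1.N0=(alive,v0) N1.N1=(suspect,v2) N1.N2=(alive,v0) N1.N3=(alive,v0) | N2.N0=(alive,v0) N2.N1=(suspect,v2) N2.N2=(alive,v0) N2.N3=(alive,v0)
Op 7: gossip N1<->N2 -> N1.N0=(alive,v0) N1.N1=(suspect,v2) N1.N2=(alive,v0) N1.N3=(alive,v0) | N2.N0=(alive,v0) N2.N1=(suspect,v2) N2.N2=(alive,v0) N2.N3=(alive,v0)
Op 8: N3 marks N3=suspect -> (suspect,v1)
Op 9: N3 marks N0=suspect -> (suspect,v1)
Op 10: N0 marks N0=alive -> (alive,v1)
Op 11: gossip N3<->N1 -> N3.N0=(suspect,v1) N3.N1=(suspect,v2) N3.N2=(alive,v0) N3.N3=(suspect,v1) | N1.N0=(suspect,v1) N1.N1=(suspect,v2) N1.N2=(alive,v0) N1.N3=(suspect,v1)

Answer: N0=alive,1 N1=alive,0 N2=alive,0 N3=alive,0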